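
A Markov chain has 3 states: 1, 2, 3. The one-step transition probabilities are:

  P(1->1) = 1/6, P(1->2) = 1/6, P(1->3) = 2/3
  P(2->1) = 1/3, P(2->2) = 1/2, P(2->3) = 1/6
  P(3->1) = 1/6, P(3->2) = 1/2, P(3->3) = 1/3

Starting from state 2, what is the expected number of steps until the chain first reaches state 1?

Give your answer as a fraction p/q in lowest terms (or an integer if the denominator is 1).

Answer: 10/3

Derivation:
Let h_i = expected steps to first reach 1 from state i.
Boundary: h_1 = 0.
First-step equations for the other states:
  h_2 = 1 + 1/3*h_1 + 1/2*h_2 + 1/6*h_3
  h_3 = 1 + 1/6*h_1 + 1/2*h_2 + 1/3*h_3

Substituting h_1 = 0 and rearranging gives the linear system (I - Q) h = 1:
  [1/2, -1/6] . (h_2, h_3) = 1
  [-1/2, 2/3] . (h_2, h_3) = 1

Solving yields:
  h_2 = 10/3
  h_3 = 4

Starting state is 2, so the expected hitting time is h_2 = 10/3.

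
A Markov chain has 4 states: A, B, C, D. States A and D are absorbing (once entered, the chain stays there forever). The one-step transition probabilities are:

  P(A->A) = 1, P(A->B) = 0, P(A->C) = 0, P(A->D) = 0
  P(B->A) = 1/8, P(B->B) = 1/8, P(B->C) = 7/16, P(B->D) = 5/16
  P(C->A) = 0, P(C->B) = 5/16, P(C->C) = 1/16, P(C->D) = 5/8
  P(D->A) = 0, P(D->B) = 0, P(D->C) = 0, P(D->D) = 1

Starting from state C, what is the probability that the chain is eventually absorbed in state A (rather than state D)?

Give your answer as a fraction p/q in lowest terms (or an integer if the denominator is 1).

Let a_i = P(absorbed in A | start in state i).
Boundary conditions: a_A = 1, a_D = 0.
For each transient state i, a_i = sum_j P(i->j) * a_j:
  a_B = 1/8*a_A + 1/8*a_B + 7/16*a_C + 5/16*a_D
  a_C = 0*a_A + 5/16*a_B + 1/16*a_C + 5/8*a_D

Substituting a_A = 1 and a_D = 0, rearrange to (I - Q) a = r where r[i] = P(i -> A):
  [7/8, -7/16] . (a_B, a_C) = 1/8
  [-5/16, 15/16] . (a_B, a_C) = 0

Solving yields:
  a_B = 6/35
  a_C = 2/35

Starting state is C, so the absorption probability is a_C = 2/35.

Answer: 2/35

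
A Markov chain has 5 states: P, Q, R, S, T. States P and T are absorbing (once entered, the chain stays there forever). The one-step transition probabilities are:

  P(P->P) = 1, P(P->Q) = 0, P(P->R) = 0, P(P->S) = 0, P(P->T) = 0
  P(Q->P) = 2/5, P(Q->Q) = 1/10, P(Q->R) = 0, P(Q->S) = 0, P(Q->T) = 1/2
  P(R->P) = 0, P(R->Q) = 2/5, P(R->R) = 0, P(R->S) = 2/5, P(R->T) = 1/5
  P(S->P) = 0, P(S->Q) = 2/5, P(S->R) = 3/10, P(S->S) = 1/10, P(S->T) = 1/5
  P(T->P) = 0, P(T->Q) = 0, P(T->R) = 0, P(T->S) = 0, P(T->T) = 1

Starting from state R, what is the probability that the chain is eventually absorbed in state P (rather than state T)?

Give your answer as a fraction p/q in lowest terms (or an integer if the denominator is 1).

Answer: 8/27

Derivation:
Let a_i = P(absorbed in P | start in state i).
Boundary conditions: a_P = 1, a_T = 0.
For each transient state i, a_i = sum_j P(i->j) * a_j:
  a_Q = 2/5*a_P + 1/10*a_Q + 0*a_R + 0*a_S + 1/2*a_T
  a_R = 0*a_P + 2/5*a_Q + 0*a_R + 2/5*a_S + 1/5*a_T
  a_S = 0*a_P + 2/5*a_Q + 3/10*a_R + 1/10*a_S + 1/5*a_T

Substituting a_P = 1 and a_T = 0, rearrange to (I - Q) a = r where r[i] = P(i -> P):
  [9/10, 0, 0] . (a_Q, a_R, a_S) = 2/5
  [-2/5, 1, -2/5] . (a_Q, a_R, a_S) = 0
  [-2/5, -3/10, 9/10] . (a_Q, a_R, a_S) = 0

Solving yields:
  a_Q = 4/9
  a_R = 8/27
  a_S = 8/27

Starting state is R, so the absorption probability is a_R = 8/27.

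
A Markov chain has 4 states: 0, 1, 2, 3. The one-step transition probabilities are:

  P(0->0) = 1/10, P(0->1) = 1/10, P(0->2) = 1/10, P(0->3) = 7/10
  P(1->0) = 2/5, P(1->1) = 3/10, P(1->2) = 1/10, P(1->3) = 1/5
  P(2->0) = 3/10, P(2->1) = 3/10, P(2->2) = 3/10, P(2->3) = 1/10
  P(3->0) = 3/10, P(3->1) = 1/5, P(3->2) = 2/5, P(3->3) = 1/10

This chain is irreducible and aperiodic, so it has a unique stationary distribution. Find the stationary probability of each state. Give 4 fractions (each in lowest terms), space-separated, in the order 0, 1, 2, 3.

Answer: 166/619 135/619 143/619 175/619

Derivation:
The stationary distribution satisfies pi = pi * P, i.e.:
  pi_0 = 1/10*pi_0 + 2/5*pi_1 + 3/10*pi_2 + 3/10*pi_3
  pi_1 = 1/10*pi_0 + 3/10*pi_1 + 3/10*pi_2 + 1/5*pi_3
  pi_2 = 1/10*pi_0 + 1/10*pi_1 + 3/10*pi_2 + 2/5*pi_3
  pi_3 = 7/10*pi_0 + 1/5*pi_1 + 1/10*pi_2 + 1/10*pi_3
with normalization: pi_0 + pi_1 + pi_2 + pi_3 = 1.

Using the first 3 balance equations plus normalization, the linear system A*pi = b is:
  [-9/10, 2/5, 3/10, 3/10] . pi = 0
  [1/10, -7/10, 3/10, 1/5] . pi = 0
  [1/10, 1/10, -7/10, 2/5] . pi = 0
  [1, 1, 1, 1] . pi = 1

Solving yields:
  pi_0 = 166/619
  pi_1 = 135/619
  pi_2 = 143/619
  pi_3 = 175/619

Verification (pi * P):
  166/619*1/10 + 135/619*2/5 + 143/619*3/10 + 175/619*3/10 = 166/619 = pi_0  (ok)
  166/619*1/10 + 135/619*3/10 + 143/619*3/10 + 175/619*1/5 = 135/619 = pi_1  (ok)
  166/619*1/10 + 135/619*1/10 + 143/619*3/10 + 175/619*2/5 = 143/619 = pi_2  (ok)
  166/619*7/10 + 135/619*1/5 + 143/619*1/10 + 175/619*1/10 = 175/619 = pi_3  (ok)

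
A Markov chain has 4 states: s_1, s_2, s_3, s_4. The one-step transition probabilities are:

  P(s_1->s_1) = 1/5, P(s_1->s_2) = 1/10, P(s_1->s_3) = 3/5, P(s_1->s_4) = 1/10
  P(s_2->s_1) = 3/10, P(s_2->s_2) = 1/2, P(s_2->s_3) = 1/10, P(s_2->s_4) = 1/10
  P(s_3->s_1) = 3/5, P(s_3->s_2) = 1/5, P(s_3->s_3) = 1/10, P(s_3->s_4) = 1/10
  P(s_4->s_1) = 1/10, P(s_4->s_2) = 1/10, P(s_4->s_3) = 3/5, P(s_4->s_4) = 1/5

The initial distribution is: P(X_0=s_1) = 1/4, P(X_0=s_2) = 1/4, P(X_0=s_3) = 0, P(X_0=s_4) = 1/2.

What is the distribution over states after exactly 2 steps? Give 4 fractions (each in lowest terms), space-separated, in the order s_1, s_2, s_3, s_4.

Answer: 79/200 91/400 21/80 23/200

Derivation:
Propagating the distribution step by step (d_{t+1} = d_t * P):
d_0 = (s_1=1/4, s_2=1/4, s_3=0, s_4=1/2)
  d_1[s_1] = 1/4*1/5 + 1/4*3/10 + 0*3/5 + 1/2*1/10 = 7/40
  d_1[s_2] = 1/4*1/10 + 1/4*1/2 + 0*1/5 + 1/2*1/10 = 1/5
  d_1[s_3] = 1/4*3/5 + 1/4*1/10 + 0*1/10 + 1/2*3/5 = 19/40
  d_1[s_4] = 1/4*1/10 + 1/4*1/10 + 0*1/10 + 1/2*1/5 = 3/20
d_1 = (s_1=7/40, s_2=1/5, s_3=19/40, s_4=3/20)
  d_2[s_1] = 7/40*1/5 + 1/5*3/10 + 19/40*3/5 + 3/20*1/10 = 79/200
  d_2[s_2] = 7/40*1/10 + 1/5*1/2 + 19/40*1/5 + 3/20*1/10 = 91/400
  d_2[s_3] = 7/40*3/5 + 1/5*1/10 + 19/40*1/10 + 3/20*3/5 = 21/80
  d_2[s_4] = 7/40*1/10 + 1/5*1/10 + 19/40*1/10 + 3/20*1/5 = 23/200
d_2 = (s_1=79/200, s_2=91/400, s_3=21/80, s_4=23/200)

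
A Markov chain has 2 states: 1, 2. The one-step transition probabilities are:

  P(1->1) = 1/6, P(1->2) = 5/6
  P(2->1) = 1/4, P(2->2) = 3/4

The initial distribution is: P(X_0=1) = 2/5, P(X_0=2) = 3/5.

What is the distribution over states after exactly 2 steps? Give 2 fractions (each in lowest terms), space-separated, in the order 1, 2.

Propagating the distribution step by step (d_{t+1} = d_t * P):
d_0 = (1=2/5, 2=3/5)
  d_1[1] = 2/5*1/6 + 3/5*1/4 = 13/60
  d_1[2] = 2/5*5/6 + 3/5*3/4 = 47/60
d_1 = (1=13/60, 2=47/60)
  d_2[1] = 13/60*1/6 + 47/60*1/4 = 167/720
  d_2[2] = 13/60*5/6 + 47/60*3/4 = 553/720
d_2 = (1=167/720, 2=553/720)

Answer: 167/720 553/720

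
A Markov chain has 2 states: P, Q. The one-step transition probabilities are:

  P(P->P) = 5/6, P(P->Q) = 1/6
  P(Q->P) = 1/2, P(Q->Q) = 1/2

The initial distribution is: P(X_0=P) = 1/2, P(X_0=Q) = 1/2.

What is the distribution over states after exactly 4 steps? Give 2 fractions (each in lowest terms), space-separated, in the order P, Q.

Answer: 121/162 41/162

Derivation:
Propagating the distribution step by step (d_{t+1} = d_t * P):
d_0 = (P=1/2, Q=1/2)
  d_1[P] = 1/2*5/6 + 1/2*1/2 = 2/3
  d_1[Q] = 1/2*1/6 + 1/2*1/2 = 1/3
d_1 = (P=2/3, Q=1/3)
  d_2[P] = 2/3*5/6 + 1/3*1/2 = 13/18
  d_2[Q] = 2/3*1/6 + 1/3*1/2 = 5/18
d_2 = (P=13/18, Q=5/18)
  d_3[P] = 13/18*5/6 + 5/18*1/2 = 20/27
  d_3[Q] = 13/18*1/6 + 5/18*1/2 = 7/27
d_3 = (P=20/27, Q=7/27)
  d_4[P] = 20/27*5/6 + 7/27*1/2 = 121/162
  d_4[Q] = 20/27*1/6 + 7/27*1/2 = 41/162
d_4 = (P=121/162, Q=41/162)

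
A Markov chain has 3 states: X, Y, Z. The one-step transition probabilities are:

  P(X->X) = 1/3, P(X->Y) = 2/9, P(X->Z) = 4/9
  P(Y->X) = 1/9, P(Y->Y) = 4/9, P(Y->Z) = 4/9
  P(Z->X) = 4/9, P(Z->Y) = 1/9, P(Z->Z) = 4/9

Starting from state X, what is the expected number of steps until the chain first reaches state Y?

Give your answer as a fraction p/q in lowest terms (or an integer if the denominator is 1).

Answer: 81/14

Derivation:
Let h_i = expected steps to first reach Y from state i.
Boundary: h_Y = 0.
First-step equations for the other states:
  h_X = 1 + 1/3*h_X + 2/9*h_Y + 4/9*h_Z
  h_Z = 1 + 4/9*h_X + 1/9*h_Y + 4/9*h_Z

Substituting h_Y = 0 and rearranging gives the linear system (I - Q) h = 1:
  [2/3, -4/9] . (h_X, h_Z) = 1
  [-4/9, 5/9] . (h_X, h_Z) = 1

Solving yields:
  h_X = 81/14
  h_Z = 45/7

Starting state is X, so the expected hitting time is h_X = 81/14.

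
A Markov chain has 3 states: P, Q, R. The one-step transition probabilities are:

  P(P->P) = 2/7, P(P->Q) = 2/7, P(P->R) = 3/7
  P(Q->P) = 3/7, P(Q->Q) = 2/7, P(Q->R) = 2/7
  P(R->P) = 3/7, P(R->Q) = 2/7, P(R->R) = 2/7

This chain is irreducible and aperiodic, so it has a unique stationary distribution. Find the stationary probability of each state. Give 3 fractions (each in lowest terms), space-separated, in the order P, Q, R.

Answer: 3/8 2/7 19/56

Derivation:
The stationary distribution satisfies pi = pi * P, i.e.:
  pi_P = 2/7*pi_P + 3/7*pi_Q + 3/7*pi_R
  pi_Q = 2/7*pi_P + 2/7*pi_Q + 2/7*pi_R
  pi_R = 3/7*pi_P + 2/7*pi_Q + 2/7*pi_R
with normalization: pi_P + pi_Q + pi_R = 1.

Using the first 2 balance equations plus normalization, the linear system A*pi = b is:
  [-5/7, 3/7, 3/7] . pi = 0
  [2/7, -5/7, 2/7] . pi = 0
  [1, 1, 1] . pi = 1

Solving yields:
  pi_P = 3/8
  pi_Q = 2/7
  pi_R = 19/56

Verification (pi * P):
  3/8*2/7 + 2/7*3/7 + 19/56*3/7 = 3/8 = pi_P  (ok)
  3/8*2/7 + 2/7*2/7 + 19/56*2/7 = 2/7 = pi_Q  (ok)
  3/8*3/7 + 2/7*2/7 + 19/56*2/7 = 19/56 = pi_R  (ok)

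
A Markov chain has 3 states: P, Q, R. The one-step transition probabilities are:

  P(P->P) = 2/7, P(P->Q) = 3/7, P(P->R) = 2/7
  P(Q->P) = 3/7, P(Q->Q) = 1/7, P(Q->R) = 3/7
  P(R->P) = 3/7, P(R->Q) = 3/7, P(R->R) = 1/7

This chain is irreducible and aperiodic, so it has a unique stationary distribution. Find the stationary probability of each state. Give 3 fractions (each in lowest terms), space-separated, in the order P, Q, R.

Answer: 3/8 1/3 7/24

Derivation:
The stationary distribution satisfies pi = pi * P, i.e.:
  pi_P = 2/7*pi_P + 3/7*pi_Q + 3/7*pi_R
  pi_Q = 3/7*pi_P + 1/7*pi_Q + 3/7*pi_R
  pi_R = 2/7*pi_P + 3/7*pi_Q + 1/7*pi_R
with normalization: pi_P + pi_Q + pi_R = 1.

Using the first 2 balance equations plus normalization, the linear system A*pi = b is:
  [-5/7, 3/7, 3/7] . pi = 0
  [3/7, -6/7, 3/7] . pi = 0
  [1, 1, 1] . pi = 1

Solving yields:
  pi_P = 3/8
  pi_Q = 1/3
  pi_R = 7/24

Verification (pi * P):
  3/8*2/7 + 1/3*3/7 + 7/24*3/7 = 3/8 = pi_P  (ok)
  3/8*3/7 + 1/3*1/7 + 7/24*3/7 = 1/3 = pi_Q  (ok)
  3/8*2/7 + 1/3*3/7 + 7/24*1/7 = 7/24 = pi_R  (ok)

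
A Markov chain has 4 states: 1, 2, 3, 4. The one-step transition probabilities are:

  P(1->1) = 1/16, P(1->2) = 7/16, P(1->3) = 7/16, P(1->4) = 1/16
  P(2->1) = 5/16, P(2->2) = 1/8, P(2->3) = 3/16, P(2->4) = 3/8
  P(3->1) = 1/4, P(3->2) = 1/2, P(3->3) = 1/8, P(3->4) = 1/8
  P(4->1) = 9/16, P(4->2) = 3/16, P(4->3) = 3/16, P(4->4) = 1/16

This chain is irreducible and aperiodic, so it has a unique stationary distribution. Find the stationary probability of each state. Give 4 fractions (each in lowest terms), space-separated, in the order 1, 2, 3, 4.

The stationary distribution satisfies pi = pi * P, i.e.:
  pi_1 = 1/16*pi_1 + 5/16*pi_2 + 1/4*pi_3 + 9/16*pi_4
  pi_2 = 7/16*pi_1 + 1/8*pi_2 + 1/2*pi_3 + 3/16*pi_4
  pi_3 = 7/16*pi_1 + 3/16*pi_2 + 1/8*pi_3 + 3/16*pi_4
  pi_4 = 1/16*pi_1 + 3/8*pi_2 + 1/8*pi_3 + 1/16*pi_4
with normalization: pi_1 + pi_2 + pi_3 + pi_4 = 1.

Using the first 3 balance equations plus normalization, the linear system A*pi = b is:
  [-15/16, 5/16, 1/4, 9/16] . pi = 0
  [7/16, -7/8, 1/2, 3/16] . pi = 0
  [7/16, 3/16, -7/8, 3/16] . pi = 0
  [1, 1, 1, 1] . pi = 1

Solving yields:
  pi_1 = 1041/3814
  pi_2 = 594/1907
  pi_3 = 459/1907
  pi_4 = 667/3814

Verification (pi * P):
  1041/3814*1/16 + 594/1907*5/16 + 459/1907*1/4 + 667/3814*9/16 = 1041/3814 = pi_1  (ok)
  1041/3814*7/16 + 594/1907*1/8 + 459/1907*1/2 + 667/3814*3/16 = 594/1907 = pi_2  (ok)
  1041/3814*7/16 + 594/1907*3/16 + 459/1907*1/8 + 667/3814*3/16 = 459/1907 = pi_3  (ok)
  1041/3814*1/16 + 594/1907*3/8 + 459/1907*1/8 + 667/3814*1/16 = 667/3814 = pi_4  (ok)

Answer: 1041/3814 594/1907 459/1907 667/3814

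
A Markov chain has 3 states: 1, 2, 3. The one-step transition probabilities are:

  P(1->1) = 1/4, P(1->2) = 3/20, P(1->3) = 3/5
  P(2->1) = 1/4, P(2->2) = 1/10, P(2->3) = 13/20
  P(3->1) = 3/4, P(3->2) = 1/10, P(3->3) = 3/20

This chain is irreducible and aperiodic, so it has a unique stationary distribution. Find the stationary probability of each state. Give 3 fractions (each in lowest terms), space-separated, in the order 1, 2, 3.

Answer: 28/61 15/122 51/122

Derivation:
The stationary distribution satisfies pi = pi * P, i.e.:
  pi_1 = 1/4*pi_1 + 1/4*pi_2 + 3/4*pi_3
  pi_2 = 3/20*pi_1 + 1/10*pi_2 + 1/10*pi_3
  pi_3 = 3/5*pi_1 + 13/20*pi_2 + 3/20*pi_3
with normalization: pi_1 + pi_2 + pi_3 = 1.

Using the first 2 balance equations plus normalization, the linear system A*pi = b is:
  [-3/4, 1/4, 3/4] . pi = 0
  [3/20, -9/10, 1/10] . pi = 0
  [1, 1, 1] . pi = 1

Solving yields:
  pi_1 = 28/61
  pi_2 = 15/122
  pi_3 = 51/122

Verification (pi * P):
  28/61*1/4 + 15/122*1/4 + 51/122*3/4 = 28/61 = pi_1  (ok)
  28/61*3/20 + 15/122*1/10 + 51/122*1/10 = 15/122 = pi_2  (ok)
  28/61*3/5 + 15/122*13/20 + 51/122*3/20 = 51/122 = pi_3  (ok)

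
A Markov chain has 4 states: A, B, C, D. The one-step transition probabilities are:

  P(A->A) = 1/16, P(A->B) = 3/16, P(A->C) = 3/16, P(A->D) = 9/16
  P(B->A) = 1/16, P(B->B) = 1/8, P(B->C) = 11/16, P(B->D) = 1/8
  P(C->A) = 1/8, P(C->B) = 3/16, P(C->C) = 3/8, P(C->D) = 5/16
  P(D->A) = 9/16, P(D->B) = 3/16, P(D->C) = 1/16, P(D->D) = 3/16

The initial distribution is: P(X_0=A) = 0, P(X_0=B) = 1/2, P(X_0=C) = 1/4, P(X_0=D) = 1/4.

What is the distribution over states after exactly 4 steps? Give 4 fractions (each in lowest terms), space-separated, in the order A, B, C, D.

Answer: 58833/262144 23131/131072 77575/262144 39737/131072

Derivation:
Propagating the distribution step by step (d_{t+1} = d_t * P):
d_0 = (A=0, B=1/2, C=1/4, D=1/4)
  d_1[A] = 0*1/16 + 1/2*1/16 + 1/4*1/8 + 1/4*9/16 = 13/64
  d_1[B] = 0*3/16 + 1/2*1/8 + 1/4*3/16 + 1/4*3/16 = 5/32
  d_1[C] = 0*3/16 + 1/2*11/16 + 1/4*3/8 + 1/4*1/16 = 29/64
  d_1[D] = 0*9/16 + 1/2*1/8 + 1/4*5/16 + 1/4*3/16 = 3/16
d_1 = (A=13/64, B=5/32, C=29/64, D=3/16)
  d_2[A] = 13/64*1/16 + 5/32*1/16 + 29/64*1/8 + 3/16*9/16 = 189/1024
  d_2[B] = 13/64*3/16 + 5/32*1/8 + 29/64*3/16 + 3/16*3/16 = 91/512
  d_2[C] = 13/64*3/16 + 5/32*11/16 + 29/64*3/8 + 3/16*1/16 = 335/1024
  d_2[D] = 13/64*9/16 + 5/32*1/8 + 29/64*5/16 + 3/16*3/16 = 159/512
d_2 = (A=189/1024, B=91/512, C=335/1024, D=159/512)
  d_3[A] = 189/1024*1/16 + 91/512*1/16 + 335/1024*1/8 + 159/512*9/16 = 3903/16384
  d_3[B] = 189/1024*3/16 + 91/512*1/8 + 335/1024*3/16 + 159/512*3/16 = 1445/8192
  d_3[C] = 189/1024*3/16 + 91/512*11/16 + 335/1024*3/8 + 159/512*1/16 = 4897/16384
  d_3[D] = 189/1024*9/16 + 91/512*1/8 + 335/1024*5/16 + 159/512*3/16 = 2347/8192
d_3 = (A=3903/16384, B=1445/8192, C=4897/16384, D=2347/8192)
  d_4[A] = 3903/16384*1/16 + 1445/8192*1/16 + 4897/16384*1/8 + 2347/8192*9/16 = 58833/262144
  d_4[B] = 3903/16384*3/16 + 1445/8192*1/8 + 4897/16384*3/16 + 2347/8192*3/16 = 23131/131072
  d_4[C] = 3903/16384*3/16 + 1445/8192*11/16 + 4897/16384*3/8 + 2347/8192*1/16 = 77575/262144
  d_4[D] = 3903/16384*9/16 + 1445/8192*1/8 + 4897/16384*5/16 + 2347/8192*3/16 = 39737/131072
d_4 = (A=58833/262144, B=23131/131072, C=77575/262144, D=39737/131072)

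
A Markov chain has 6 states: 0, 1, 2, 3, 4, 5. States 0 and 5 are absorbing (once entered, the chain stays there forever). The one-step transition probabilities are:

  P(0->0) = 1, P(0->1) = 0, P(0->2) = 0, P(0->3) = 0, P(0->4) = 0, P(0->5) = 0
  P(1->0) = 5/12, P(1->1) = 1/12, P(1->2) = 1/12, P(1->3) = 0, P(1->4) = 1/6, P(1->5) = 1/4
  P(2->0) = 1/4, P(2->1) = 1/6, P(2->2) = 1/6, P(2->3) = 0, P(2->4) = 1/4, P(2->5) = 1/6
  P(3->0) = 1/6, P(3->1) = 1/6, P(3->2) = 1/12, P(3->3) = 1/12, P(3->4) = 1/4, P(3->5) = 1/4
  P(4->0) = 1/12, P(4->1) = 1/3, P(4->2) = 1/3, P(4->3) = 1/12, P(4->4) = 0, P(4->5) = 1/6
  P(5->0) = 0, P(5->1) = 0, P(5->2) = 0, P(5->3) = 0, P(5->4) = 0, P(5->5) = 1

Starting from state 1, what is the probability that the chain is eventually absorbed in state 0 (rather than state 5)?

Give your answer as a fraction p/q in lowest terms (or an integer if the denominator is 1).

Answer: 6731/11209

Derivation:
Let a_i = P(absorbed in 0 | start in state i).
Boundary conditions: a_0 = 1, a_5 = 0.
For each transient state i, a_i = sum_j P(i->j) * a_j:
  a_1 = 5/12*a_0 + 1/12*a_1 + 1/12*a_2 + 0*a_3 + 1/6*a_4 + 1/4*a_5
  a_2 = 1/4*a_0 + 1/6*a_1 + 1/6*a_2 + 0*a_3 + 1/4*a_4 + 1/6*a_5
  a_3 = 1/6*a_0 + 1/6*a_1 + 1/12*a_2 + 1/12*a_3 + 1/4*a_4 + 1/4*a_5
  a_4 = 1/12*a_0 + 1/3*a_1 + 1/3*a_2 + 1/12*a_3 + 0*a_4 + 1/6*a_5

Substituting a_0 = 1 and a_5 = 0, rearrange to (I - Q) a = r where r[i] = P(i -> 0):
  [11/12, -1/12, 0, -1/6] . (a_1, a_2, a_3, a_4) = 5/12
  [-1/6, 5/6, 0, -1/4] . (a_1, a_2, a_3, a_4) = 1/4
  [-1/6, -1/12, 11/12, -1/4] . (a_1, a_2, a_3, a_4) = 1/6
  [-1/3, -1/3, -1/12, 1] . (a_1, a_2, a_3, a_4) = 1/12

Solving yields:
  a_1 = 6731/11209
  a_2 = 6442/11209
  a_3 = 493/1019
  a_4 = 5777/11209

Starting state is 1, so the absorption probability is a_1 = 6731/11209.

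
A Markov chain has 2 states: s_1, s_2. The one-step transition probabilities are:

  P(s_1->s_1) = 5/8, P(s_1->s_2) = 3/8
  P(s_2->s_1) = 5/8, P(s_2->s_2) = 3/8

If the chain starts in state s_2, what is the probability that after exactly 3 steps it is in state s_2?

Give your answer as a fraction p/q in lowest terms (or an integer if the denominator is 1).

Computing P^3 by repeated multiplication:
P^1 =
  s_1: [5/8, 3/8]
  s_2: [5/8, 3/8]
P^2 =
  s_1: [5/8, 3/8]
  s_2: [5/8, 3/8]
P^3 =
  s_1: [5/8, 3/8]
  s_2: [5/8, 3/8]

(P^3)[s_2 -> s_2] = 3/8

Answer: 3/8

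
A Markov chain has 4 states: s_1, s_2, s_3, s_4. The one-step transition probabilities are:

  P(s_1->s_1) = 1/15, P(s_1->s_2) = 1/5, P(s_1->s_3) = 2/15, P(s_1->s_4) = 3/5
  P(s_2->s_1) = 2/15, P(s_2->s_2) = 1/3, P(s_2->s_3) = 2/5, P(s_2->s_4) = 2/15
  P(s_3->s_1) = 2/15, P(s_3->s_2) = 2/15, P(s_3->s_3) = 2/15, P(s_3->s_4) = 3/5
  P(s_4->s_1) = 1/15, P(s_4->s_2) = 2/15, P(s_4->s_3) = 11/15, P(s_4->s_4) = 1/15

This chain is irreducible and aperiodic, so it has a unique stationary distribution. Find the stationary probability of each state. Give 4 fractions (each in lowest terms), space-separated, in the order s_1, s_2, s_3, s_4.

The stationary distribution satisfies pi = pi * P, i.e.:
  pi_s_1 = 1/15*pi_s_1 + 2/15*pi_s_2 + 2/15*pi_s_3 + 1/15*pi_s_4
  pi_s_2 = 1/5*pi_s_1 + 1/3*pi_s_2 + 2/15*pi_s_3 + 2/15*pi_s_4
  pi_s_3 = 2/15*pi_s_1 + 2/5*pi_s_2 + 2/15*pi_s_3 + 11/15*pi_s_4
  pi_s_4 = 3/5*pi_s_1 + 2/15*pi_s_2 + 3/5*pi_s_3 + 1/15*pi_s_4
with normalization: pi_s_1 + pi_s_2 + pi_s_3 + pi_s_4 = 1.

Using the first 3 balance equations plus normalization, the linear system A*pi = b is:
  [-14/15, 2/15, 2/15, 1/15] . pi = 0
  [1/5, -2/3, 2/15, 2/15] . pi = 0
  [2/15, 2/5, -13/15, 11/15] . pi = 0
  [1, 1, 1, 1] . pi = 1

Solving yields:
  pi_s_1 = 458/4409
  pi_s_2 = 773/4409
  pi_s_3 = 1688/4409
  pi_s_4 = 1490/4409

Verification (pi * P):
  458/4409*1/15 + 773/4409*2/15 + 1688/4409*2/15 + 1490/4409*1/15 = 458/4409 = pi_s_1  (ok)
  458/4409*1/5 + 773/4409*1/3 + 1688/4409*2/15 + 1490/4409*2/15 = 773/4409 = pi_s_2  (ok)
  458/4409*2/15 + 773/4409*2/5 + 1688/4409*2/15 + 1490/4409*11/15 = 1688/4409 = pi_s_3  (ok)
  458/4409*3/5 + 773/4409*2/15 + 1688/4409*3/5 + 1490/4409*1/15 = 1490/4409 = pi_s_4  (ok)

Answer: 458/4409 773/4409 1688/4409 1490/4409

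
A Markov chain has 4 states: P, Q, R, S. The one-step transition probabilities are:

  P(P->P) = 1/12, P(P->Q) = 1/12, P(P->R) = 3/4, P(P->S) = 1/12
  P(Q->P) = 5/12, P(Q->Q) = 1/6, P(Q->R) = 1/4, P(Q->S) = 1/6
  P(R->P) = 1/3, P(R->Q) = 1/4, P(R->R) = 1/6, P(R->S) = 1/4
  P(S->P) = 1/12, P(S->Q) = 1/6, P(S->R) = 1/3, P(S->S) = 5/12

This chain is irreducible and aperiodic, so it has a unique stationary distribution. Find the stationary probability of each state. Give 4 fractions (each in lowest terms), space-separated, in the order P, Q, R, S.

Answer: 145/627 37/209 223/627 148/627

Derivation:
The stationary distribution satisfies pi = pi * P, i.e.:
  pi_P = 1/12*pi_P + 5/12*pi_Q + 1/3*pi_R + 1/12*pi_S
  pi_Q = 1/12*pi_P + 1/6*pi_Q + 1/4*pi_R + 1/6*pi_S
  pi_R = 3/4*pi_P + 1/4*pi_Q + 1/6*pi_R + 1/3*pi_S
  pi_S = 1/12*pi_P + 1/6*pi_Q + 1/4*pi_R + 5/12*pi_S
with normalization: pi_P + pi_Q + pi_R + pi_S = 1.

Using the first 3 balance equations plus normalization, the linear system A*pi = b is:
  [-11/12, 5/12, 1/3, 1/12] . pi = 0
  [1/12, -5/6, 1/4, 1/6] . pi = 0
  [3/4, 1/4, -5/6, 1/3] . pi = 0
  [1, 1, 1, 1] . pi = 1

Solving yields:
  pi_P = 145/627
  pi_Q = 37/209
  pi_R = 223/627
  pi_S = 148/627

Verification (pi * P):
  145/627*1/12 + 37/209*5/12 + 223/627*1/3 + 148/627*1/12 = 145/627 = pi_P  (ok)
  145/627*1/12 + 37/209*1/6 + 223/627*1/4 + 148/627*1/6 = 37/209 = pi_Q  (ok)
  145/627*3/4 + 37/209*1/4 + 223/627*1/6 + 148/627*1/3 = 223/627 = pi_R  (ok)
  145/627*1/12 + 37/209*1/6 + 223/627*1/4 + 148/627*5/12 = 148/627 = pi_S  (ok)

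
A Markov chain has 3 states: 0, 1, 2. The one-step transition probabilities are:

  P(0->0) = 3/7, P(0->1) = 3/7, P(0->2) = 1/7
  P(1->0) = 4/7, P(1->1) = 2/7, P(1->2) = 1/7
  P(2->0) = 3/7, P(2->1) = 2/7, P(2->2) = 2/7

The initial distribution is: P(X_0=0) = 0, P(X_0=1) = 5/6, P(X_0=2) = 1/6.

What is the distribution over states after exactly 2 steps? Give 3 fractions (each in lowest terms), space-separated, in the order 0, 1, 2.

Answer: 23/49 107/294 1/6

Derivation:
Propagating the distribution step by step (d_{t+1} = d_t * P):
d_0 = (0=0, 1=5/6, 2=1/6)
  d_1[0] = 0*3/7 + 5/6*4/7 + 1/6*3/7 = 23/42
  d_1[1] = 0*3/7 + 5/6*2/7 + 1/6*2/7 = 2/7
  d_1[2] = 0*1/7 + 5/6*1/7 + 1/6*2/7 = 1/6
d_1 = (0=23/42, 1=2/7, 2=1/6)
  d_2[0] = 23/42*3/7 + 2/7*4/7 + 1/6*3/7 = 23/49
  d_2[1] = 23/42*3/7 + 2/7*2/7 + 1/6*2/7 = 107/294
  d_2[2] = 23/42*1/7 + 2/7*1/7 + 1/6*2/7 = 1/6
d_2 = (0=23/49, 1=107/294, 2=1/6)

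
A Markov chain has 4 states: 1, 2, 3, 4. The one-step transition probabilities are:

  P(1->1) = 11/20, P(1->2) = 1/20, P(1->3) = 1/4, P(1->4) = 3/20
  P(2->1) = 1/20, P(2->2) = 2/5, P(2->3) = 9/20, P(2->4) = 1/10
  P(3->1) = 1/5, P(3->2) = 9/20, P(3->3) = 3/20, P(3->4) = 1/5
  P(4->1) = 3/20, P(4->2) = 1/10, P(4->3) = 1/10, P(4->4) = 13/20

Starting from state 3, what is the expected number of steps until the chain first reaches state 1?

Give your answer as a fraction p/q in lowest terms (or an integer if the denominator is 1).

Let h_i = expected steps to first reach 1 from state i.
Boundary: h_1 = 0.
First-step equations for the other states:
  h_2 = 1 + 1/20*h_1 + 2/5*h_2 + 9/20*h_3 + 1/10*h_4
  h_3 = 1 + 1/5*h_1 + 9/20*h_2 + 3/20*h_3 + 1/5*h_4
  h_4 = 1 + 3/20*h_1 + 1/10*h_2 + 1/10*h_3 + 13/20*h_4

Substituting h_1 = 0 and rearranging gives the linear system (I - Q) h = 1:
  [3/5, -9/20, -1/10] . (h_2, h_3, h_4) = 1
  [-9/20, 17/20, -1/5] . (h_2, h_3, h_4) = 1
  [-1/10, -1/10, 7/20] . (h_2, h_3, h_4) = 1

Solving yields:
  h_2 = 160/19
  h_3 = 140/19
  h_4 = 140/19

Starting state is 3, so the expected hitting time is h_3 = 140/19.

Answer: 140/19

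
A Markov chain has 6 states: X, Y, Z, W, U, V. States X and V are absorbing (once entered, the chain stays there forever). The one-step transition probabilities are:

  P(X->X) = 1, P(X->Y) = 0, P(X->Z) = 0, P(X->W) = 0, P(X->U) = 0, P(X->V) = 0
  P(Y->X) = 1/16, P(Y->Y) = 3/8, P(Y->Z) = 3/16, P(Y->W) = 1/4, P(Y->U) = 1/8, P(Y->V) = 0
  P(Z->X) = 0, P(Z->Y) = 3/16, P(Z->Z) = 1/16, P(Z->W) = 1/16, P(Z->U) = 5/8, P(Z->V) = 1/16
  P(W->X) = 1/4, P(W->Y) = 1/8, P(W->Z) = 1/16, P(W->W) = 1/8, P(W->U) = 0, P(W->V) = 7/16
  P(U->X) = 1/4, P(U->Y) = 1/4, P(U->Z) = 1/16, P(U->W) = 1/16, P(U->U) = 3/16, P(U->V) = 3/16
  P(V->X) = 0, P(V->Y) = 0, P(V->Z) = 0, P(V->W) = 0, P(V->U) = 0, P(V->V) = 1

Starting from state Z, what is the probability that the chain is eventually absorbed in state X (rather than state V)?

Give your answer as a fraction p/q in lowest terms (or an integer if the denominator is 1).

Let a_i = P(absorbed in X | start in state i).
Boundary conditions: a_X = 1, a_V = 0.
For each transient state i, a_i = sum_j P(i->j) * a_j:
  a_Y = 1/16*a_X + 3/8*a_Y + 3/16*a_Z + 1/4*a_W + 1/8*a_U + 0*a_V
  a_Z = 0*a_X + 3/16*a_Y + 1/16*a_Z + 1/16*a_W + 5/8*a_U + 1/16*a_V
  a_W = 1/4*a_X + 1/8*a_Y + 1/16*a_Z + 1/8*a_W + 0*a_U + 7/16*a_V
  a_U = 1/4*a_X + 1/4*a_Y + 1/16*a_Z + 1/16*a_W + 3/16*a_U + 3/16*a_V

Substituting a_X = 1 and a_V = 0, rearrange to (I - Q) a = r where r[i] = P(i -> X):
  [5/8, -3/16, -1/4, -1/8] . (a_Y, a_Z, a_W, a_U) = 1/16
  [-3/16, 15/16, -1/16, -5/8] . (a_Y, a_Z, a_W, a_U) = 0
  [-1/8, -1/16, 7/8, 0] . (a_Y, a_Z, a_W, a_U) = 1/4
  [-1/4, -1/16, -1/16, 13/16] . (a_Y, a_Z, a_W, a_U) = 1/4

Solving yields:
  a_Y = 1349/2656
  a_Z = 40/83
  a_W = 1043/2656
  a_U = 17/32

Starting state is Z, so the absorption probability is a_Z = 40/83.

Answer: 40/83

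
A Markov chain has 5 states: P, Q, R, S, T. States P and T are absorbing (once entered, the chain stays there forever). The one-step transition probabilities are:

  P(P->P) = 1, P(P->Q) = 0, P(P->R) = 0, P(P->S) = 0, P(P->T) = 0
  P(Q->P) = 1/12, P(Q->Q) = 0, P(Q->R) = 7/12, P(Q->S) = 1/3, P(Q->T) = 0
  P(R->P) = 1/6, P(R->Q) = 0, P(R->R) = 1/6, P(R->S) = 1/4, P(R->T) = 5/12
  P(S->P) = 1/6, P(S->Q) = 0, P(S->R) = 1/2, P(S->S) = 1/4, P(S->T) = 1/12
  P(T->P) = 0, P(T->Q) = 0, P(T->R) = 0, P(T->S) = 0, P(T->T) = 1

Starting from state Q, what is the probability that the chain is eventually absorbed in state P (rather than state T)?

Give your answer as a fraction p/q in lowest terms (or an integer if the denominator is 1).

Let a_i = P(absorbed in P | start in state i).
Boundary conditions: a_P = 1, a_T = 0.
For each transient state i, a_i = sum_j P(i->j) * a_j:
  a_Q = 1/12*a_P + 0*a_Q + 7/12*a_R + 1/3*a_S + 0*a_T
  a_R = 1/6*a_P + 0*a_Q + 1/6*a_R + 1/4*a_S + 5/12*a_T
  a_S = 1/6*a_P + 0*a_Q + 1/2*a_R + 1/4*a_S + 1/12*a_T

Substituting a_P = 1 and a_T = 0, rearrange to (I - Q) a = r where r[i] = P(i -> P):
  [1, -7/12, -1/3] . (a_Q, a_R, a_S) = 1/12
  [0, 5/6, -1/4] . (a_Q, a_R, a_S) = 1/6
  [0, -1/2, 3/4] . (a_Q, a_R, a_S) = 1/6

Solving yields:
  a_Q = 23/54
  a_R = 1/3
  a_S = 4/9

Starting state is Q, so the absorption probability is a_Q = 23/54.

Answer: 23/54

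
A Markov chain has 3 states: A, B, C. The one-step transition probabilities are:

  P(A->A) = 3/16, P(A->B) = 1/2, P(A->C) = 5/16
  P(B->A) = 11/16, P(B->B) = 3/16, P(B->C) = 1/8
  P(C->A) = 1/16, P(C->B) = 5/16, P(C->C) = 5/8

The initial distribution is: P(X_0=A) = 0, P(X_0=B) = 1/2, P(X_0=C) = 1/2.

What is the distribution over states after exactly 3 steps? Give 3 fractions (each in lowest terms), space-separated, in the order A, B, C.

Answer: 323/1024 163/512 375/1024

Derivation:
Propagating the distribution step by step (d_{t+1} = d_t * P):
d_0 = (A=0, B=1/2, C=1/2)
  d_1[A] = 0*3/16 + 1/2*11/16 + 1/2*1/16 = 3/8
  d_1[B] = 0*1/2 + 1/2*3/16 + 1/2*5/16 = 1/4
  d_1[C] = 0*5/16 + 1/2*1/8 + 1/2*5/8 = 3/8
d_1 = (A=3/8, B=1/4, C=3/8)
  d_2[A] = 3/8*3/16 + 1/4*11/16 + 3/8*1/16 = 17/64
  d_2[B] = 3/8*1/2 + 1/4*3/16 + 3/8*5/16 = 45/128
  d_2[C] = 3/8*5/16 + 1/4*1/8 + 3/8*5/8 = 49/128
d_2 = (A=17/64, B=45/128, C=49/128)
  d_3[A] = 17/64*3/16 + 45/128*11/16 + 49/128*1/16 = 323/1024
  d_3[B] = 17/64*1/2 + 45/128*3/16 + 49/128*5/16 = 163/512
  d_3[C] = 17/64*5/16 + 45/128*1/8 + 49/128*5/8 = 375/1024
d_3 = (A=323/1024, B=163/512, C=375/1024)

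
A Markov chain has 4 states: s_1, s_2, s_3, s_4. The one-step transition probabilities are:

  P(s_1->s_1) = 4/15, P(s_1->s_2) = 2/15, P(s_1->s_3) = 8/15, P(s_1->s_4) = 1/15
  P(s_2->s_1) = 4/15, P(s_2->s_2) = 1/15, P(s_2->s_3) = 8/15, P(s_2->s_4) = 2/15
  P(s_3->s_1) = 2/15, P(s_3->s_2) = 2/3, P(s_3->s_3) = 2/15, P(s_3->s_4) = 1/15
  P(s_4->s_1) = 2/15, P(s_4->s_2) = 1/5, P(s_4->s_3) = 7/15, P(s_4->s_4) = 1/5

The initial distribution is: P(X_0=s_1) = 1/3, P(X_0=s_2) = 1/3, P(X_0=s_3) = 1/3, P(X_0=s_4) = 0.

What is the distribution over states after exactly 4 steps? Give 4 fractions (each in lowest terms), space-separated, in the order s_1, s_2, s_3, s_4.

Answer: 3416/16875 391/1215 18964/50625 15364/151875

Derivation:
Propagating the distribution step by step (d_{t+1} = d_t * P):
d_0 = (s_1=1/3, s_2=1/3, s_3=1/3, s_4=0)
  d_1[s_1] = 1/3*4/15 + 1/3*4/15 + 1/3*2/15 + 0*2/15 = 2/9
  d_1[s_2] = 1/3*2/15 + 1/3*1/15 + 1/3*2/3 + 0*1/5 = 13/45
  d_1[s_3] = 1/3*8/15 + 1/3*8/15 + 1/3*2/15 + 0*7/15 = 2/5
  d_1[s_4] = 1/3*1/15 + 1/3*2/15 + 1/3*1/15 + 0*1/5 = 4/45
d_1 = (s_1=2/9, s_2=13/45, s_3=2/5, s_4=4/45)
  d_2[s_1] = 2/9*4/15 + 13/45*4/15 + 2/5*2/15 + 4/45*2/15 = 136/675
  d_2[s_2] = 2/9*2/15 + 13/45*1/15 + 2/5*2/3 + 4/45*1/5 = 1/3
  d_2[s_3] = 2/9*8/15 + 13/45*8/15 + 2/5*2/15 + 4/45*7/15 = 248/675
  d_2[s_4] = 2/9*1/15 + 13/45*2/15 + 2/5*1/15 + 4/45*1/5 = 22/225
d_2 = (s_1=136/675, s_2=1/3, s_3=248/675, s_4=22/225)
  d_3[s_1] = 136/675*4/15 + 1/3*4/15 + 248/675*2/15 + 22/225*2/15 = 2072/10125
  d_3[s_2] = 136/675*2/15 + 1/3*1/15 + 248/675*2/3 + 22/225*1/5 = 127/405
  d_3[s_3] = 136/675*8/15 + 1/3*8/15 + 248/675*2/15 + 22/225*7/15 = 1282/3375
  d_3[s_4] = 136/675*1/15 + 1/3*2/15 + 248/675*1/15 + 22/225*1/5 = 344/3375
d_3 = (s_1=2072/10125, s_2=127/405, s_3=1282/3375, s_4=344/3375)
  d_4[s_1] = 2072/10125*4/15 + 127/405*4/15 + 1282/3375*2/15 + 344/3375*2/15 = 3416/16875
  d_4[s_2] = 2072/10125*2/15 + 127/405*1/15 + 1282/3375*2/3 + 344/3375*1/5 = 391/1215
  d_4[s_3] = 2072/10125*8/15 + 127/405*8/15 + 1282/3375*2/15 + 344/3375*7/15 = 18964/50625
  d_4[s_4] = 2072/10125*1/15 + 127/405*2/15 + 1282/3375*1/15 + 344/3375*1/5 = 15364/151875
d_4 = (s_1=3416/16875, s_2=391/1215, s_3=18964/50625, s_4=15364/151875)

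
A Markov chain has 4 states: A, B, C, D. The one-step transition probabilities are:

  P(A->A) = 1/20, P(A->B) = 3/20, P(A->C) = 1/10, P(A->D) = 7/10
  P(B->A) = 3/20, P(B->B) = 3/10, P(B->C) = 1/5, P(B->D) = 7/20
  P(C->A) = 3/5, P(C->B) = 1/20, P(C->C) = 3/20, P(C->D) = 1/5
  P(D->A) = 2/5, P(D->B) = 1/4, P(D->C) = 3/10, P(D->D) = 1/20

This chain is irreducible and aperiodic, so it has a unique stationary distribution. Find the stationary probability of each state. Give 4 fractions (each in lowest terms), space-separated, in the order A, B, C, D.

The stationary distribution satisfies pi = pi * P, i.e.:
  pi_A = 1/20*pi_A + 3/20*pi_B + 3/5*pi_C + 2/5*pi_D
  pi_B = 3/20*pi_A + 3/10*pi_B + 1/20*pi_C + 1/4*pi_D
  pi_C = 1/10*pi_A + 1/5*pi_B + 3/20*pi_C + 3/10*pi_D
  pi_D = 7/10*pi_A + 7/20*pi_B + 1/5*pi_C + 1/20*pi_D
with normalization: pi_A + pi_B + pi_C + pi_D = 1.

Using the first 3 balance equations plus normalization, the linear system A*pi = b is:
  [-19/20, 3/20, 3/5, 2/5] . pi = 0
  [3/20, -7/10, 1/20, 1/4] . pi = 0
  [1/10, 1/5, -17/20, 3/10] . pi = 0
  [1, 1, 1, 1] . pi = 1

Solving yields:
  pi_A = 1131/3907
  pi_B = 2249/11721
  pi_C = 2272/11721
  pi_D = 1269/3907

Verification (pi * P):
  1131/3907*1/20 + 2249/11721*3/20 + 2272/11721*3/5 + 1269/3907*2/5 = 1131/3907 = pi_A  (ok)
  1131/3907*3/20 + 2249/11721*3/10 + 2272/11721*1/20 + 1269/3907*1/4 = 2249/11721 = pi_B  (ok)
  1131/3907*1/10 + 2249/11721*1/5 + 2272/11721*3/20 + 1269/3907*3/10 = 2272/11721 = pi_C  (ok)
  1131/3907*7/10 + 2249/11721*7/20 + 2272/11721*1/5 + 1269/3907*1/20 = 1269/3907 = pi_D  (ok)

Answer: 1131/3907 2249/11721 2272/11721 1269/3907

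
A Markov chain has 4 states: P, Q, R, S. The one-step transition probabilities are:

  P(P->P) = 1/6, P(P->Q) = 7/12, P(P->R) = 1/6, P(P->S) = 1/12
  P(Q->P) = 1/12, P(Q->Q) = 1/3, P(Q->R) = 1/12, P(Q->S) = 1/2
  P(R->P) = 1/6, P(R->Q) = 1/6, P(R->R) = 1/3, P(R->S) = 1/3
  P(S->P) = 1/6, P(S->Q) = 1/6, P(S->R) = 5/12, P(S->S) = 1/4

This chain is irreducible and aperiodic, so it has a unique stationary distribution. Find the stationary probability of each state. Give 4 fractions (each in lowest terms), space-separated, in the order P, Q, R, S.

The stationary distribution satisfies pi = pi * P, i.e.:
  pi_P = 1/6*pi_P + 1/12*pi_Q + 1/6*pi_R + 1/6*pi_S
  pi_Q = 7/12*pi_P + 1/3*pi_Q + 1/6*pi_R + 1/6*pi_S
  pi_R = 1/6*pi_P + 1/12*pi_Q + 1/3*pi_R + 5/12*pi_S
  pi_S = 1/12*pi_P + 1/2*pi_Q + 1/3*pi_R + 1/4*pi_S
with normalization: pi_P + pi_Q + pi_R + pi_S = 1.

Using the first 3 balance equations plus normalization, the linear system A*pi = b is:
  [-5/6, 1/12, 1/6, 1/6] . pi = 0
  [7/12, -2/3, 1/6, 1/6] . pi = 0
  [1/6, 1/12, -2/3, 5/12] . pi = 0
  [1, 1, 1, 1] . pi = 1

Solving yields:
  pi_P = 18/125
  pi_Q = 34/125
  pi_R = 87/325
  pi_S = 514/1625

Verification (pi * P):
  18/125*1/6 + 34/125*1/12 + 87/325*1/6 + 514/1625*1/6 = 18/125 = pi_P  (ok)
  18/125*7/12 + 34/125*1/3 + 87/325*1/6 + 514/1625*1/6 = 34/125 = pi_Q  (ok)
  18/125*1/6 + 34/125*1/12 + 87/325*1/3 + 514/1625*5/12 = 87/325 = pi_R  (ok)
  18/125*1/12 + 34/125*1/2 + 87/325*1/3 + 514/1625*1/4 = 514/1625 = pi_S  (ok)

Answer: 18/125 34/125 87/325 514/1625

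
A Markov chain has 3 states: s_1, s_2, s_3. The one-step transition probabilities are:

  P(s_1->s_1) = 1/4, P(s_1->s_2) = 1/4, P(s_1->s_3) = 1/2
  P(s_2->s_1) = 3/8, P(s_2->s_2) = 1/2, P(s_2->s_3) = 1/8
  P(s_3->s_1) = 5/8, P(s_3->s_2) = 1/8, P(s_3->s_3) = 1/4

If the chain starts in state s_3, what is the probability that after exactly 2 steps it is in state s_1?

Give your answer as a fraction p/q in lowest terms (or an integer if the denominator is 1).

Computing P^2 by repeated multiplication:
P^1 =
  s_1: [1/4, 1/4, 1/2]
  s_2: [3/8, 1/2, 1/8]
  s_3: [5/8, 1/8, 1/4]
P^2 =
  s_1: [15/32, 1/4, 9/32]
  s_2: [23/64, 23/64, 9/32]
  s_3: [23/64, 1/4, 25/64]

(P^2)[s_3 -> s_1] = 23/64

Answer: 23/64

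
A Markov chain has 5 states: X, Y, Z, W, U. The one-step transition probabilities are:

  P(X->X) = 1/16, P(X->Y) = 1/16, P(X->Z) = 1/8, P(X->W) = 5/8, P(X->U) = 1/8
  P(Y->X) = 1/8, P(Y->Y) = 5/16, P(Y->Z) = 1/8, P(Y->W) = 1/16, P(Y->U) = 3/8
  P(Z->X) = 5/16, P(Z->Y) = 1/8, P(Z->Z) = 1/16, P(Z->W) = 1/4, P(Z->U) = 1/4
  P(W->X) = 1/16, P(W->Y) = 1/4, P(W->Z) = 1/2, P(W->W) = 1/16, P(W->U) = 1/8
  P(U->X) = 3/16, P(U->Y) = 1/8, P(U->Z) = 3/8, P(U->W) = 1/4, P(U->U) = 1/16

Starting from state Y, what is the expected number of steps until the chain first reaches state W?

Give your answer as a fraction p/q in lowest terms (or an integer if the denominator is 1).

Answer: 33712/7789

Derivation:
Let h_i = expected steps to first reach W from state i.
Boundary: h_W = 0.
First-step equations for the other states:
  h_X = 1 + 1/16*h_X + 1/16*h_Y + 1/8*h_Z + 5/8*h_W + 1/8*h_U
  h_Y = 1 + 1/8*h_X + 5/16*h_Y + 1/8*h_Z + 1/16*h_W + 3/8*h_U
  h_Z = 1 + 5/16*h_X + 1/8*h_Y + 1/16*h_Z + 1/4*h_W + 1/4*h_U
  h_U = 1 + 3/16*h_X + 1/8*h_Y + 3/8*h_Z + 1/4*h_W + 1/16*h_U

Substituting h_W = 0 and rearranging gives the linear system (I - Q) h = 1:
  [15/16, -1/16, -1/8, -1/8] . (h_X, h_Y, h_Z, h_U) = 1
  [-1/8, 11/16, -1/8, -3/8] . (h_X, h_Y, h_Z, h_U) = 1
  [-5/16, -1/8, 15/16, -1/4] . (h_X, h_Y, h_Z, h_U) = 1
  [-3/16, -1/8, -3/8, 15/16] . (h_X, h_Y, h_Z, h_U) = 1

Solving yields:
  h_X = 17536/7789
  h_Y = 33712/7789
  h_Z = 25744/7789
  h_U = 26608/7789

Starting state is Y, so the expected hitting time is h_Y = 33712/7789.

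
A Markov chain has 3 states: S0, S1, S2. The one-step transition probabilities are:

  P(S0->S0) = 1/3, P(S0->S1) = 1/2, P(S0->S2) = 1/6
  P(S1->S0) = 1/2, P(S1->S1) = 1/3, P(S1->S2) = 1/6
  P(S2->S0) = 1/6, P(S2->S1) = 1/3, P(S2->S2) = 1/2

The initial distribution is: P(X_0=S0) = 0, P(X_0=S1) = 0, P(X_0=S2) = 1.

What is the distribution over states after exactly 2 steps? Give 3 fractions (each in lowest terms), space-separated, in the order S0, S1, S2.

Propagating the distribution step by step (d_{t+1} = d_t * P):
d_0 = (S0=0, S1=0, S2=1)
  d_1[S0] = 0*1/3 + 0*1/2 + 1*1/6 = 1/6
  d_1[S1] = 0*1/2 + 0*1/3 + 1*1/3 = 1/3
  d_1[S2] = 0*1/6 + 0*1/6 + 1*1/2 = 1/2
d_1 = (S0=1/6, S1=1/3, S2=1/2)
  d_2[S0] = 1/6*1/3 + 1/3*1/2 + 1/2*1/6 = 11/36
  d_2[S1] = 1/6*1/2 + 1/3*1/3 + 1/2*1/3 = 13/36
  d_2[S2] = 1/6*1/6 + 1/3*1/6 + 1/2*1/2 = 1/3
d_2 = (S0=11/36, S1=13/36, S2=1/3)

Answer: 11/36 13/36 1/3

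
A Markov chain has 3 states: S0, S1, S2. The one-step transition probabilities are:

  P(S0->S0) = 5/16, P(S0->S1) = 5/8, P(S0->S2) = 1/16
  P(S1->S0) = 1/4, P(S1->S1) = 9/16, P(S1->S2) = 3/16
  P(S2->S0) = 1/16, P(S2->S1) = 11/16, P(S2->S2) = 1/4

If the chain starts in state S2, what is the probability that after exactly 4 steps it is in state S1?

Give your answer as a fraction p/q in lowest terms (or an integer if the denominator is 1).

Answer: 39215/65536

Derivation:
Computing P^4 by repeated multiplication:
P^1 =
  S0: [5/16, 5/8, 1/16]
  S1: [1/4, 9/16, 3/16]
  S2: [1/16, 11/16, 1/4]
P^2 =
  S0: [33/128, 151/256, 39/256]
  S1: [59/256, 77/128, 43/256]
  S2: [53/256, 153/256, 25/128]
P^3 =
  S0: [973/4096, 153/256, 675/4096]
  S1: [477/2048, 2449/4096, 693/4096]
  S2: [927/4096, 2457/4096, 89/512]
P^4 =
  S0: [3833/16384, 39187/65536, 11017/65536]
  S1: [15259/65536, 9801/16384, 11073/65536]
  S2: [15175/65536, 39215/65536, 5573/32768]

(P^4)[S2 -> S1] = 39215/65536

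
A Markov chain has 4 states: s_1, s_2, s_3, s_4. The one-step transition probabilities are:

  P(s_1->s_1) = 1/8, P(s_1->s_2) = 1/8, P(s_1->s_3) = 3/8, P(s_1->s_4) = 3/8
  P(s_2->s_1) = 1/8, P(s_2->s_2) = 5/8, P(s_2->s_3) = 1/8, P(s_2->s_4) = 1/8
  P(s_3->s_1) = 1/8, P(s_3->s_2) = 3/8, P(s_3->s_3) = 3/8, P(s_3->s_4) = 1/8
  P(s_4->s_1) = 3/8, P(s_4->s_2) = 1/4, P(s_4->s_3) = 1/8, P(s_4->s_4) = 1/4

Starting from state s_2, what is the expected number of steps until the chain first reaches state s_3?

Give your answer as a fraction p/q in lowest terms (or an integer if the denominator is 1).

Let h_i = expected steps to first reach s_3 from state i.
Boundary: h_s_3 = 0.
First-step equations for the other states:
  h_s_1 = 1 + 1/8*h_s_1 + 1/8*h_s_2 + 3/8*h_s_3 + 3/8*h_s_4
  h_s_2 = 1 + 1/8*h_s_1 + 5/8*h_s_2 + 1/8*h_s_3 + 1/8*h_s_4
  h_s_4 = 1 + 3/8*h_s_1 + 1/4*h_s_2 + 1/8*h_s_3 + 1/4*h_s_4

Substituting h_s_3 = 0 and rearranging gives the linear system (I - Q) h = 1:
  [7/8, -1/8, -3/8] . (h_s_1, h_s_2, h_s_4) = 1
  [-1/8, 3/8, -1/8] . (h_s_1, h_s_2, h_s_4) = 1
  [-3/8, -1/4, 3/4] . (h_s_1, h_s_2, h_s_4) = 1

Solving yields:
  h_s_1 = 152/35
  h_s_2 = 208/35
  h_s_4 = 192/35

Starting state is s_2, so the expected hitting time is h_s_2 = 208/35.

Answer: 208/35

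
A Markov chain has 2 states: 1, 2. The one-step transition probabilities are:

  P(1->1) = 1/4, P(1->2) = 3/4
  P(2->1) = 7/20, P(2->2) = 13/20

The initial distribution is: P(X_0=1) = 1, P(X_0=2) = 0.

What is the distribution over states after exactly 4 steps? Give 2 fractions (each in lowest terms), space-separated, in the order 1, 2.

Propagating the distribution step by step (d_{t+1} = d_t * P):
d_0 = (1=1, 2=0)
  d_1[1] = 1*1/4 + 0*7/20 = 1/4
  d_1[2] = 1*3/4 + 0*13/20 = 3/4
d_1 = (1=1/4, 2=3/4)
  d_2[1] = 1/4*1/4 + 3/4*7/20 = 13/40
  d_2[2] = 1/4*3/4 + 3/4*13/20 = 27/40
d_2 = (1=13/40, 2=27/40)
  d_3[1] = 13/40*1/4 + 27/40*7/20 = 127/400
  d_3[2] = 13/40*3/4 + 27/40*13/20 = 273/400
d_3 = (1=127/400, 2=273/400)
  d_4[1] = 127/400*1/4 + 273/400*7/20 = 1273/4000
  d_4[2] = 127/400*3/4 + 273/400*13/20 = 2727/4000
d_4 = (1=1273/4000, 2=2727/4000)

Answer: 1273/4000 2727/4000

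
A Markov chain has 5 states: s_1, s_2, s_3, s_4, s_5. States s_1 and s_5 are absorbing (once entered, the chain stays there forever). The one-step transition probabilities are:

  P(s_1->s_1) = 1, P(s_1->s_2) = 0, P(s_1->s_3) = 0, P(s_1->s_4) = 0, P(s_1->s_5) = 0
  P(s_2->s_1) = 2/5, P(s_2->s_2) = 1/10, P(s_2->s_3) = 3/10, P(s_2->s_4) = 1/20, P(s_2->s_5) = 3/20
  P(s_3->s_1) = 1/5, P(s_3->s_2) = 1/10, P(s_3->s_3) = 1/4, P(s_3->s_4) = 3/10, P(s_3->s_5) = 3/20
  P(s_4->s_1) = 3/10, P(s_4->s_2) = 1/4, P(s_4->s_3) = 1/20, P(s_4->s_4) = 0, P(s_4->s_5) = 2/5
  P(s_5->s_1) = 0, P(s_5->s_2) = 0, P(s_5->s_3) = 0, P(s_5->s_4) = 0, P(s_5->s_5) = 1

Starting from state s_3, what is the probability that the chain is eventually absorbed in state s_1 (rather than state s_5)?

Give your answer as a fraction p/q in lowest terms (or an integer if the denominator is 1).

Let a_i = P(absorbed in s_1 | start in state i).
Boundary conditions: a_s_1 = 1, a_s_5 = 0.
For each transient state i, a_i = sum_j P(i->j) * a_j:
  a_s_2 = 2/5*a_s_1 + 1/10*a_s_2 + 3/10*a_s_3 + 1/20*a_s_4 + 3/20*a_s_5
  a_s_3 = 1/5*a_s_1 + 1/10*a_s_2 + 1/4*a_s_3 + 3/10*a_s_4 + 3/20*a_s_5
  a_s_4 = 3/10*a_s_1 + 1/4*a_s_2 + 1/20*a_s_3 + 0*a_s_4 + 2/5*a_s_5

Substituting a_s_1 = 1 and a_s_5 = 0, rearrange to (I - Q) a = r where r[i] = P(i -> s_1):
  [9/10, -3/10, -1/20] . (a_s_2, a_s_3, a_s_4) = 2/5
  [-1/10, 3/4, -3/10] . (a_s_2, a_s_3, a_s_4) = 1/5
  [-1/4, -1/20, 1] . (a_s_2, a_s_3, a_s_4) = 3/10

Solving yields:
  a_s_2 = 3142/4795
  a_s_3 = 528/959
  a_s_4 = 2356/4795

Starting state is s_3, so the absorption probability is a_s_3 = 528/959.

Answer: 528/959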